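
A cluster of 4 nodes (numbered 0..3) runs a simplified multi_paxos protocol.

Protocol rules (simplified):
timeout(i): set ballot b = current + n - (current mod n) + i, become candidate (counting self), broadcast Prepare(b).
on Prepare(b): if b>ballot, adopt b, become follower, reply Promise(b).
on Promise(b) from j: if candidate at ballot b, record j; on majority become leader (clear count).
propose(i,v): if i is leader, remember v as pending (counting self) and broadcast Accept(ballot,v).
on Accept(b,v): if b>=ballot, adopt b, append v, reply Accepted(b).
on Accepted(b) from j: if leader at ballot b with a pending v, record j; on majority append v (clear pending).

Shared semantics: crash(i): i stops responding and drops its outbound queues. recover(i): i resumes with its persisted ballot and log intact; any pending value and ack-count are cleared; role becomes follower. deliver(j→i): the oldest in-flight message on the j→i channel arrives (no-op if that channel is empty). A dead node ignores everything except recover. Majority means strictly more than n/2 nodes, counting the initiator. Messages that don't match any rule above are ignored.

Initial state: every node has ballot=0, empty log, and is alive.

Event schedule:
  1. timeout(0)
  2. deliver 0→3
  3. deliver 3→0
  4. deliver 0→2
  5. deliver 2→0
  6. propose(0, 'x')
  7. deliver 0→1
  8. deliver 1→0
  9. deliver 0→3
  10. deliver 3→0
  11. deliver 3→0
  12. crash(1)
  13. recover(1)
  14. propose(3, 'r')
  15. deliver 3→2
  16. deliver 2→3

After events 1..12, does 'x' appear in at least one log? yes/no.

yes

1. timeout(0):  <0:cand b4 ->
2. deliver 0→3:  <3:foll b4 ->
3. deliver 3→0:  nop
4. deliver 0→2:  <2:foll b4 ->
5. deliver 2→0:  <0:lead b4 ->
6. propose(0,'x'):  nop
7. deliver 0→1:  <1:foll b4 ->
8. deliver 1→0:  nop
9. deliver 0→3:  <3:foll b4 x>
10. deliver 3→0:  nop
11. deliver 3→0:  nop
12. crash(1):  <1:✗foll b4 ->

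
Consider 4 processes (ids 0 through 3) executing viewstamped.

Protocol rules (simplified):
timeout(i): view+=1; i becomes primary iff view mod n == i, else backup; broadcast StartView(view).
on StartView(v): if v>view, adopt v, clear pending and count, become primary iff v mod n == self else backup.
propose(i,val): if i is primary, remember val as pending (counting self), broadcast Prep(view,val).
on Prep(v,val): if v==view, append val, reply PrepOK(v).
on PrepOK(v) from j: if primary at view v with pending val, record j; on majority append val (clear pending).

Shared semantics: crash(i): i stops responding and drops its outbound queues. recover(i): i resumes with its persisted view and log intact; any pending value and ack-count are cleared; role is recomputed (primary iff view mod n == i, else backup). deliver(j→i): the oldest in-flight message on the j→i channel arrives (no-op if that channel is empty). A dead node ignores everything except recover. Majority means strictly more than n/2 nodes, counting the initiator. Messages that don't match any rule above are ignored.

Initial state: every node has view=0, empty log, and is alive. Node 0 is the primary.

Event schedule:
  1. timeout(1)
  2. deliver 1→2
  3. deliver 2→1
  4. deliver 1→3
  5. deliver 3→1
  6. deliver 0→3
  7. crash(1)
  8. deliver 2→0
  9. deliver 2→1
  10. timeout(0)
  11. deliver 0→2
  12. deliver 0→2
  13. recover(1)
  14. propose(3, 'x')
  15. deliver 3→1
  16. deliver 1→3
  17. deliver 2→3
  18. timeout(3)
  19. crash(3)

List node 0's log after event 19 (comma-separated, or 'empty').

empty

1. timeout(1):  <1:prim v1 ->
2. deliver 1→2:  <2:back v1 ->
3. deliver 2→1:  nop
4. deliver 1→3:  <3:back v1 ->
5. deliver 3→1:  nop
6. deliver 0→3:  nop
7. crash(1):  <1:✗prim v1 ->
8. deliver 2→0:  nop
9. deliver 2→1:  nop
10. timeout(0):  <0:back v1 ->
11. deliver 0→2:  nop
12. deliver 0→2:  nop
13. recover(1):  <1:prim v1 ->
14. propose(3,'x'):  nop
15. deliver 3→1:  nop
16. deliver 1→3:  nop
17. deliver 2→3:  nop
18. timeout(3):  <3:back v2 ->
19. crash(3):  <3:✗back v2 ->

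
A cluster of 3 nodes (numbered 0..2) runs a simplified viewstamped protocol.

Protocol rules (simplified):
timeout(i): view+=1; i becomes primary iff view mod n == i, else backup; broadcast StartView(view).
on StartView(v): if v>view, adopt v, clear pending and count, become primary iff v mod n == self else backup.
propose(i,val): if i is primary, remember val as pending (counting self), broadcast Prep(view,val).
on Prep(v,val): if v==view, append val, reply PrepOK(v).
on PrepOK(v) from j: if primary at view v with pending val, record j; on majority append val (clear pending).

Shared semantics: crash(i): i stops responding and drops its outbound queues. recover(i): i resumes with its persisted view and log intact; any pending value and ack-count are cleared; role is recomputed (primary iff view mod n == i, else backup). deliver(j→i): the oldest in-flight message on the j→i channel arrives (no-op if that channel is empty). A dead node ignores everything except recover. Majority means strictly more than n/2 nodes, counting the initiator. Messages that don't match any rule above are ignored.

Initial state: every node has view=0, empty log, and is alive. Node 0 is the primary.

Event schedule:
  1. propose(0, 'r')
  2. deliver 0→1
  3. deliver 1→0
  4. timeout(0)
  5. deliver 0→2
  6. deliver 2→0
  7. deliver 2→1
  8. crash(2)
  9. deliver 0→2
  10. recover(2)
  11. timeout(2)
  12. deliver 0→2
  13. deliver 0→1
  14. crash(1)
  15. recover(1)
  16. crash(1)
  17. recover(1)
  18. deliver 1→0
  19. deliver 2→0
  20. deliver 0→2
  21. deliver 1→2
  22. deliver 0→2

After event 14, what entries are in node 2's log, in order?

[1] propose(0,'r') → ∅
[2] deliver 0→1 → N1(back v0 [r])
[3] deliver 1→0 → N0(prim v0 [r])
[4] timeout(0) → N0(back v1 [r])
[5] deliver 0→2 → N2(back v0 [r])
[6] deliver 2→0 → ∅
[7] deliver 2→1 → ∅
[8] crash(2) → N2(✗back v0 [r])
[9] deliver 0→2 → ∅
[10] recover(2) → N2(back v0 [r])
[11] timeout(2) → N2(back v1 [r])
[12] deliver 0→2 → ∅
[13] deliver 0→1 → N1(prim v1 [r])
[14] crash(1) → N1(✗prim v1 [r])

r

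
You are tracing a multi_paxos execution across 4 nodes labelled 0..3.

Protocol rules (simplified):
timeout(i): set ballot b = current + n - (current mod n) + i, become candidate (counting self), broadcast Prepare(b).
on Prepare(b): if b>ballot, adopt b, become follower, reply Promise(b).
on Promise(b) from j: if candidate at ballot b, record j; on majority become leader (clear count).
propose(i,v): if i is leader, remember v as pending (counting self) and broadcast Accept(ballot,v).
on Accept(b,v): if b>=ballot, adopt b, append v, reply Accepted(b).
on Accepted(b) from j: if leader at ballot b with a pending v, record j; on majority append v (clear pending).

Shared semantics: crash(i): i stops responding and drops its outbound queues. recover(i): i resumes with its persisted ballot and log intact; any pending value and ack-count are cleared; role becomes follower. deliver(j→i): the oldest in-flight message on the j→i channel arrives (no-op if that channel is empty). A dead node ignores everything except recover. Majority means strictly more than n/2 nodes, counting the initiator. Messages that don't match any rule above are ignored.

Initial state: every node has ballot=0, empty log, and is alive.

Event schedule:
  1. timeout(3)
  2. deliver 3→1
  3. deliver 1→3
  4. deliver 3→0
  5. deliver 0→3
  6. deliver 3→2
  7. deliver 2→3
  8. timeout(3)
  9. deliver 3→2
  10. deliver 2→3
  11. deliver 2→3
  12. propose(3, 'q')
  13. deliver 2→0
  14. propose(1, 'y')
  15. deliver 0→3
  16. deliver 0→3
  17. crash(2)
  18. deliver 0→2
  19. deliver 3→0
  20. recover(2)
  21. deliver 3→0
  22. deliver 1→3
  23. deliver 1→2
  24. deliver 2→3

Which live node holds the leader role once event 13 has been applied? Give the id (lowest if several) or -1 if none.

-1

after 1 — timeout(3): n3:cand/b7/[-]
after 2 — deliver 3→1: n1:foll/b7/[-]
after 3 — deliver 1→3: ·
after 4 — deliver 3→0: n0:foll/b7/[-]
after 5 — deliver 0→3: n3:lead/b7/[-]
after 6 — deliver 3→2: n2:foll/b7/[-]
after 7 — deliver 2→3: ·
after 8 — timeout(3): n3:cand/b11/[-]
after 9 — deliver 3→2: n2:foll/b11/[-]
after 10 — deliver 2→3: ·
after 11 — deliver 2→3: ·
after 12 — propose(3,'q'): ·
after 13 — deliver 2→0: ·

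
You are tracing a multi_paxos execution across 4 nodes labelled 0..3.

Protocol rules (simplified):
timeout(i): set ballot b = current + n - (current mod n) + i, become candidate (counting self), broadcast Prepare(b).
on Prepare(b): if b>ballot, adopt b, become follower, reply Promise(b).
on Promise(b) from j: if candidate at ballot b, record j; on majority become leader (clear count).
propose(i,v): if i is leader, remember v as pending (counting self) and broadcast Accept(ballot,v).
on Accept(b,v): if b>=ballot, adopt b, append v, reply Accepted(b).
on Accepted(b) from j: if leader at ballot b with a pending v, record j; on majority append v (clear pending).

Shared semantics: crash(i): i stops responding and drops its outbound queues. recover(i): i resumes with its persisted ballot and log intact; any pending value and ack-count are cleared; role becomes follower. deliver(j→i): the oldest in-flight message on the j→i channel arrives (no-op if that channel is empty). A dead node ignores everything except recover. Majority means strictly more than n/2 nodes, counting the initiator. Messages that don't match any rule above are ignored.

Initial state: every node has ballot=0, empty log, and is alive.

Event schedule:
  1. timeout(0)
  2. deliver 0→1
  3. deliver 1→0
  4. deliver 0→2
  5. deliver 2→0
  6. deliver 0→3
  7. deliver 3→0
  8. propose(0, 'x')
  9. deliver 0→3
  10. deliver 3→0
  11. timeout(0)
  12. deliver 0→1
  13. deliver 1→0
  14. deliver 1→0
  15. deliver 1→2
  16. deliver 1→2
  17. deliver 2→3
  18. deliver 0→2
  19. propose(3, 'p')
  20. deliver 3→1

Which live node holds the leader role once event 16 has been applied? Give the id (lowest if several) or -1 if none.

-1

e1 timeout(0): 0[cand,b=4,-]
e2 deliver 0→1: 1[foll,b=4,-]
e3 deliver 1→0: ·
e4 deliver 0→2: 2[foll,b=4,-]
e5 deliver 2→0: 0[lead,b=4,-]
e6 deliver 0→3: 3[foll,b=4,-]
e7 deliver 3→0: ·
e8 propose(0,'x'): ·
e9 deliver 0→3: 3[foll,b=4,x]
e10 deliver 3→0: ·
e11 timeout(0): 0[cand,b=8,-]
e12 deliver 0→1: 1[foll,b=4,x]
e13 deliver 1→0: ·
e14 deliver 1→0: ·
e15 deliver 1→2: ·
e16 deliver 1→2: ·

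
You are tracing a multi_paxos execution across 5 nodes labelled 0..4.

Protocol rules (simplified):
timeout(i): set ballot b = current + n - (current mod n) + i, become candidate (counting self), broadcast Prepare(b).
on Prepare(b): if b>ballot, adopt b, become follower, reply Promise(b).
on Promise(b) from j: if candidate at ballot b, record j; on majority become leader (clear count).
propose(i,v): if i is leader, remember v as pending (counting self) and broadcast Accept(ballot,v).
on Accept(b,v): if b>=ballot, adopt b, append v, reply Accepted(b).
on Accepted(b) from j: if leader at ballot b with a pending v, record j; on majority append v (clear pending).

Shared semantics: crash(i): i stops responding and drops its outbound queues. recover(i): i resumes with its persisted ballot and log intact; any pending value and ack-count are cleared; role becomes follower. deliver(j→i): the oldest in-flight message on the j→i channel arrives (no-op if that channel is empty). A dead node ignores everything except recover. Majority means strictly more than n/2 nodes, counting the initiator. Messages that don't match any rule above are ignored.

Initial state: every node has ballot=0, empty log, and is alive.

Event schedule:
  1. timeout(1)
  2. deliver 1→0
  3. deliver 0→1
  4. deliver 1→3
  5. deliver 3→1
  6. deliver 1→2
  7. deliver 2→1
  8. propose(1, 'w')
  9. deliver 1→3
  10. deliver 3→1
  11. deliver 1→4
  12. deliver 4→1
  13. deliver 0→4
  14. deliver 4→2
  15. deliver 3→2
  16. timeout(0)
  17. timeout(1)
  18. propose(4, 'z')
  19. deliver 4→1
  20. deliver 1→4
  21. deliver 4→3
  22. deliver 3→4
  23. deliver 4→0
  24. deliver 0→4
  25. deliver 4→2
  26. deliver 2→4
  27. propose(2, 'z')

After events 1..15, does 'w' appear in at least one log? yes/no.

yes

[1] timeout(1) → N1(cand b6 [-])
[2] deliver 1→0 → N0(foll b6 [-])
[3] deliver 0→1 → ∅
[4] deliver 1→3 → N3(foll b6 [-])
[5] deliver 3→1 → N1(lead b6 [-])
[6] deliver 1→2 → N2(foll b6 [-])
[7] deliver 2→1 → ∅
[8] propose(1,'w') → ∅
[9] deliver 1→3 → N3(foll b6 [w])
[10] deliver 3→1 → ∅
[11] deliver 1→4 → N4(foll b6 [-])
[12] deliver 4→1 → ∅
[13] deliver 0→4 → ∅
[14] deliver 4→2 → ∅
[15] deliver 3→2 → ∅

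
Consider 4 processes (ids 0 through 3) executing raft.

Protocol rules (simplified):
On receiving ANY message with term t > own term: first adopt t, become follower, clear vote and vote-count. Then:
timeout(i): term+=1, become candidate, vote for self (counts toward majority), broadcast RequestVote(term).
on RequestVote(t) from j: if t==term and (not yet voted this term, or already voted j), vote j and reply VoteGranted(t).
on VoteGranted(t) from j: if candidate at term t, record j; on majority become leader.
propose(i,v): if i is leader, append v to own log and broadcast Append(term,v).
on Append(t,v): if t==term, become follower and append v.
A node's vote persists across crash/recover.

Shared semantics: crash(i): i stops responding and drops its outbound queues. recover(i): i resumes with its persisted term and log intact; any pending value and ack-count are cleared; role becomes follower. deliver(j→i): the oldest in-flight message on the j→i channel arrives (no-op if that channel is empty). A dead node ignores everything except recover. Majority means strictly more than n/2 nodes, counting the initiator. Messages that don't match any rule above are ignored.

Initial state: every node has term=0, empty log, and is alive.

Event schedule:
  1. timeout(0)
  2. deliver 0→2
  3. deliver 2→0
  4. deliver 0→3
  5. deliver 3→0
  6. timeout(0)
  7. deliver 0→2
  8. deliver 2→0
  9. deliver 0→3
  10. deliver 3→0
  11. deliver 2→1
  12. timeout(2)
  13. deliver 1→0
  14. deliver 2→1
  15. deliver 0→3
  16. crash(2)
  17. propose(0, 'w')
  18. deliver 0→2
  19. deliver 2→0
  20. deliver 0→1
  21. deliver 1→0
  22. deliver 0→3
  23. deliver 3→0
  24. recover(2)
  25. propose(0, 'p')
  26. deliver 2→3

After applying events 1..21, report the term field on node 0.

step 1 timeout(0): 0={cand,t=1,log=-}
step 2 deliver 0→2: 2={foll,t=1,log=-}
step 3 deliver 2→0: —
step 4 deliver 0→3: 3={foll,t=1,log=-}
step 5 deliver 3→0: 0={lead,t=1,log=-}
step 6 timeout(0): 0={cand,t=2,log=-}
step 7 deliver 0→2: 2={foll,t=2,log=-}
step 8 deliver 2→0: —
step 9 deliver 0→3: 3={foll,t=2,log=-}
step 10 deliver 3→0: 0={lead,t=2,log=-}
step 11 deliver 2→1: —
step 12 timeout(2): 2={cand,t=3,log=-}
step 13 deliver 1→0: —
step 14 deliver 2→1: 1={foll,t=3,log=-}
step 15 deliver 0→3: —
step 16 crash(2): 2={✗cand,t=3,log=-}
step 17 propose(0,'w'): 0={lead,t=2,log=w}
step 18 deliver 0→2: —
step 19 deliver 2→0: —
step 20 deliver 0→1: —
step 21 deliver 1→0: —

2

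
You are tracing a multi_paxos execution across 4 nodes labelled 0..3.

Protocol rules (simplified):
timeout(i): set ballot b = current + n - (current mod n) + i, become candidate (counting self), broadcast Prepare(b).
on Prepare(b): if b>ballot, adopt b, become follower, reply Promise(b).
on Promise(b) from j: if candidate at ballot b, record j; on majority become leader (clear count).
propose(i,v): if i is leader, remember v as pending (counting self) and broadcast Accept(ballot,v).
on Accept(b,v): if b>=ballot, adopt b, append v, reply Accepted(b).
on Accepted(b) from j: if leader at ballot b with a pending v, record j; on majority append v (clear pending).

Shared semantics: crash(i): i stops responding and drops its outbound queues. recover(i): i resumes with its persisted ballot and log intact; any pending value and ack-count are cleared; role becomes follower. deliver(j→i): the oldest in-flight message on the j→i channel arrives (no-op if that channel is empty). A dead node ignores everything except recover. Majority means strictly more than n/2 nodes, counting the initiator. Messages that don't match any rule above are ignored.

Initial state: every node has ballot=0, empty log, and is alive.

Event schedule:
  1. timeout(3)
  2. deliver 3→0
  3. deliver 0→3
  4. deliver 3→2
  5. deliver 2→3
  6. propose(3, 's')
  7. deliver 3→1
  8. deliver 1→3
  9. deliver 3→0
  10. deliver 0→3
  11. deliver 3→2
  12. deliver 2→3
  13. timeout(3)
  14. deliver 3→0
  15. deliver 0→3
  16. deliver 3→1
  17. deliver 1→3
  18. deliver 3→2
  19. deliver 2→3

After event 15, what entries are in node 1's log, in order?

empty

e1 timeout(3): 3[cand,b=7,-]
e2 deliver 3→0: 0[foll,b=7,-]
e3 deliver 0→3: ·
e4 deliver 3→2: 2[foll,b=7,-]
e5 deliver 2→3: 3[lead,b=7,-]
e6 propose(3,'s'): ·
e7 deliver 3→1: 1[foll,b=7,-]
e8 deliver 1→3: ·
e9 deliver 3→0: 0[foll,b=7,s]
e10 deliver 0→3: ·
e11 deliver 3→2: 2[foll,b=7,s]
e12 deliver 2→3: 3[lead,b=7,s]
e13 timeout(3): 3[cand,b=11,s]
e14 deliver 3→0: 0[foll,b=11,s]
e15 deliver 0→3: ·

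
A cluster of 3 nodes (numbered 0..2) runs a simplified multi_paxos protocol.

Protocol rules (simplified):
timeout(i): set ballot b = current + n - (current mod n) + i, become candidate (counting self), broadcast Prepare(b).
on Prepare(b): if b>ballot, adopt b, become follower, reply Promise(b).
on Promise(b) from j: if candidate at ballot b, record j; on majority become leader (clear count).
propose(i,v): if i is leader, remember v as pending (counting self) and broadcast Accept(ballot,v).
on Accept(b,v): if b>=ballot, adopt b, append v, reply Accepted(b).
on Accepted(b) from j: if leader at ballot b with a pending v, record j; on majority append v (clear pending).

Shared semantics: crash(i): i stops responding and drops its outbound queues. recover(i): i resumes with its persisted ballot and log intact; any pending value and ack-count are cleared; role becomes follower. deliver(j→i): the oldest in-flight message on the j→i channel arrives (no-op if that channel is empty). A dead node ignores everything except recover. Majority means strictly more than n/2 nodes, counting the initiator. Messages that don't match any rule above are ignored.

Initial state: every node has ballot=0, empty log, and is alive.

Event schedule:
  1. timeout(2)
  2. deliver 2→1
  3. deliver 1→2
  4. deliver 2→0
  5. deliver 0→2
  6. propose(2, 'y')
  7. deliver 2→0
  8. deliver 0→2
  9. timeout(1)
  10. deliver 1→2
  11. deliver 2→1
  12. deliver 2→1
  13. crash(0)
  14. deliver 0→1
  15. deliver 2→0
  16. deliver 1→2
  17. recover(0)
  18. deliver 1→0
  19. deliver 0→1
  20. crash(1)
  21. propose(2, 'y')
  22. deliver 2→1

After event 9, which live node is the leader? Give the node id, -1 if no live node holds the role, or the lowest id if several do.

2

1. timeout(2):  <2:cand b5 ->
2. deliver 2→1:  <1:foll b5 ->
3. deliver 1→2:  <2:lead b5 ->
4. deliver 2→0:  <0:foll b5 ->
5. deliver 0→2:  nop
6. propose(2,'y'):  nop
7. deliver 2→0:  <0:foll b5 y>
8. deliver 0→2:  <2:lead b5 y>
9. timeout(1):  <1:cand b7 ->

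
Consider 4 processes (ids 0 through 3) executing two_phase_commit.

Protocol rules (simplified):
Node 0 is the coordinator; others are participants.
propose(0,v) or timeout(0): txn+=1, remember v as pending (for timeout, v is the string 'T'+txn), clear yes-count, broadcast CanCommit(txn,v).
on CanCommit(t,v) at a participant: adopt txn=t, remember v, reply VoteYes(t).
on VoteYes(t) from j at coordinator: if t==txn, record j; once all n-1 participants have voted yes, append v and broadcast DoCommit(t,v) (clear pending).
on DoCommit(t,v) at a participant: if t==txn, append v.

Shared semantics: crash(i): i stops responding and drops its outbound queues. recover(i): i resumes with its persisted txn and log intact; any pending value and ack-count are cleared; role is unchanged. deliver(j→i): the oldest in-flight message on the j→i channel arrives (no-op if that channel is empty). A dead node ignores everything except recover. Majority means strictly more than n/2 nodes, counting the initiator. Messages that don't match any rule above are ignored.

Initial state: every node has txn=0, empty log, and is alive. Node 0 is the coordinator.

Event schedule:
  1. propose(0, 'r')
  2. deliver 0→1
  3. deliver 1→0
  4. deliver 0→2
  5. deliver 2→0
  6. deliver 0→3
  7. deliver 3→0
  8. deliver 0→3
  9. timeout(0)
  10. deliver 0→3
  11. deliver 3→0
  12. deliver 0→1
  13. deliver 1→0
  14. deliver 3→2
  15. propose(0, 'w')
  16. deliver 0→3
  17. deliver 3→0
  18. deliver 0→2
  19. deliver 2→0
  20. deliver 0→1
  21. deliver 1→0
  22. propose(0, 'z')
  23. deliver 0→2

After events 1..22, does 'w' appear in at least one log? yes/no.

[1] propose(0,'r') → N0(coor t1 [-])
[2] deliver 0→1 → N1(part t1 [-])
[3] deliver 1→0 → ∅
[4] deliver 0→2 → N2(part t1 [-])
[5] deliver 2→0 → ∅
[6] deliver 0→3 → N3(part t1 [-])
[7] deliver 3→0 → N0(coor t1 [r])
[8] deliver 0→3 → N3(part t1 [r])
[9] timeout(0) → N0(coor t2 [r])
[10] deliver 0→3 → N3(part t2 [r])
[11] deliver 3→0 → ∅
[12] deliver 0→1 → N1(part t1 [r])
[13] deliver 1→0 → ∅
[14] deliver 3→2 → ∅
[15] propose(0,'w') → N0(coor t3 [r])
[16] deliver 0→3 → N3(part t3 [r])
[17] deliver 3→0 → ∅
[18] deliver 0→2 → N2(part t1 [r])
[19] deliver 2→0 → ∅
[20] deliver 0→1 → N1(part t2 [r])
[21] deliver 1→0 → ∅
[22] propose(0,'z') → N0(coor t4 [r])

no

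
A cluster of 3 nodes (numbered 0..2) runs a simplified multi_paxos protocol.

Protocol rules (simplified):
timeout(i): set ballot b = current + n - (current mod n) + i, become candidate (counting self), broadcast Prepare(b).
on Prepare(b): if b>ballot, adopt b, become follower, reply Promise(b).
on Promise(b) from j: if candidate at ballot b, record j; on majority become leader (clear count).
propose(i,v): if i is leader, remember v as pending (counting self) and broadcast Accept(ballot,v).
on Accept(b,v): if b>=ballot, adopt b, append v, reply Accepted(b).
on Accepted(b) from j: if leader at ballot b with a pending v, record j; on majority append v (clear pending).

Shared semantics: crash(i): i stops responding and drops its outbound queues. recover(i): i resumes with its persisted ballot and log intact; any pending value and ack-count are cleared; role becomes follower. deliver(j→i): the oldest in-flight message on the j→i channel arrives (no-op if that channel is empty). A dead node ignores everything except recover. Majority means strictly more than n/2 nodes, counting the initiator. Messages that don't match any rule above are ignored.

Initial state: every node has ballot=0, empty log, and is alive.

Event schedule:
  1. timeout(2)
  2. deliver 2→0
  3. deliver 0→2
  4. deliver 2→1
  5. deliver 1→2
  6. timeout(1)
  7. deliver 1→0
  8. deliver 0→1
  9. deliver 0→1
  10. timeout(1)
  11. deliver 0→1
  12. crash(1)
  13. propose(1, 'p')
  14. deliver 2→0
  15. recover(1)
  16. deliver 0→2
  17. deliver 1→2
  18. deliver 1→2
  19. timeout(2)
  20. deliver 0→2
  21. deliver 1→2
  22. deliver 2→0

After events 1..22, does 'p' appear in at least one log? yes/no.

1. timeout(2):  <2:cand b5 ->
2. deliver 2→0:  <0:foll b5 ->
3. deliver 0→2:  <2:lead b5 ->
4. deliver 2→1:  <1:foll b5 ->
5. deliver 1→2:  nop
6. timeout(1):  <1:cand b7 ->
7. deliver 1→0:  <0:foll b7 ->
8. deliver 0→1:  <1:lead b7 ->
9. deliver 0→1:  nop
10. timeout(1):  <1:cand b10 ->
11. deliver 0→1:  nop
12. crash(1):  <1:✗cand b10 ->
13. propose(1,'p'):  nop
14. deliver 2→0:  nop
15. recover(1):  <1:foll b10 ->
16. deliver 0→2:  nop
17. deliver 1→2:  nop
18. deliver 1→2:  nop
19. timeout(2):  <2:cand b8 ->
20. deliver 0→2:  nop
21. deliver 1→2:  nop
22. deliver 2→0:  <0:foll b8 ->

no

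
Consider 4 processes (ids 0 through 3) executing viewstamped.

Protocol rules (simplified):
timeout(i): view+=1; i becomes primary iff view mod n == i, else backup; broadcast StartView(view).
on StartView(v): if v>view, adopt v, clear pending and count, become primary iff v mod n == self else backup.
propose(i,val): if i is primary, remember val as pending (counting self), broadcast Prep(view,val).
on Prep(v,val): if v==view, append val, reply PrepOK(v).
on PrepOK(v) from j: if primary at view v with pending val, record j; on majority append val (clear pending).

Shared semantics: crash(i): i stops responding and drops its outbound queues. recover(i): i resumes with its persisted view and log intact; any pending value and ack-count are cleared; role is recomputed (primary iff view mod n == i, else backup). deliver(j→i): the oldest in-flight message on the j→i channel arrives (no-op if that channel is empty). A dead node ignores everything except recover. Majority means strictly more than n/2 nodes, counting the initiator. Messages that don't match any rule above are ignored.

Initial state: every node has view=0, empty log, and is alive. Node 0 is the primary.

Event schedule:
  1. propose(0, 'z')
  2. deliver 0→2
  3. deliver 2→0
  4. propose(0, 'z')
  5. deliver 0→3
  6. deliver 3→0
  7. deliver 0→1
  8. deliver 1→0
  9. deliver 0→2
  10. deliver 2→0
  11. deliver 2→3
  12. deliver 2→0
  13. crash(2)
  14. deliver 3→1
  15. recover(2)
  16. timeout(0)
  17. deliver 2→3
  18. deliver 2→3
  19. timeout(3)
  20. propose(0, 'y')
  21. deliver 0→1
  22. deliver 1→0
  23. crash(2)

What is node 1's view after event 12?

0

step 1 propose(0,'z'): —
step 2 deliver 0→2: 2={back,v=0,log=z}
step 3 deliver 2→0: —
step 4 propose(0,'z'): —
step 5 deliver 0→3: 3={back,v=0,log=z}
step 6 deliver 3→0: —
step 7 deliver 0→1: 1={back,v=0,log=z}
step 8 deliver 1→0: 0={prim,v=0,log=z}
step 9 deliver 0→2: 2={back,v=0,log=z,z}
step 10 deliver 2→0: —
step 11 deliver 2→3: —
step 12 deliver 2→0: —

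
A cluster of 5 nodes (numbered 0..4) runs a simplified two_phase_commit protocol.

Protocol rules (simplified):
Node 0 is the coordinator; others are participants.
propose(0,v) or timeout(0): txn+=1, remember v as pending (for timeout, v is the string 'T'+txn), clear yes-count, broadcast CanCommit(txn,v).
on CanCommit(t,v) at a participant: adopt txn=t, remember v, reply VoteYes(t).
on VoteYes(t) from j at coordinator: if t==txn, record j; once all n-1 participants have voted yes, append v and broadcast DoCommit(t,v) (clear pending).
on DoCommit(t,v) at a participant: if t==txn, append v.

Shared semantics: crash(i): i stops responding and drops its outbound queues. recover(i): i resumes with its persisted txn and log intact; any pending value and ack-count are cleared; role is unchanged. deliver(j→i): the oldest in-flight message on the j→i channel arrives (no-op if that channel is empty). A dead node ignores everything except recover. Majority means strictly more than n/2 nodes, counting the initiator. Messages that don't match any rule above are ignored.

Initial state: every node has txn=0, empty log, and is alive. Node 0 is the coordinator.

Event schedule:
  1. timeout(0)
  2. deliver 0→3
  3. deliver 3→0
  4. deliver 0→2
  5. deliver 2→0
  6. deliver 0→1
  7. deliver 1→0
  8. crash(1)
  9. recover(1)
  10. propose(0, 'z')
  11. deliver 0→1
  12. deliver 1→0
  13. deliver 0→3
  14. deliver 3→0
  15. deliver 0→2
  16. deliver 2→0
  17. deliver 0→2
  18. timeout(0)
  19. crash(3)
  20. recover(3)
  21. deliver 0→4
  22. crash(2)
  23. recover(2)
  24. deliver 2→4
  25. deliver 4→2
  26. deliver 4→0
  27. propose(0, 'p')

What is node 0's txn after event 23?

3

[1] timeout(0) → N0(coor t1 [-])
[2] deliver 0→3 → N3(part t1 [-])
[3] deliver 3→0 → ∅
[4] deliver 0→2 → N2(part t1 [-])
[5] deliver 2→0 → ∅
[6] deliver 0→1 → N1(part t1 [-])
[7] deliver 1→0 → ∅
[8] crash(1) → N1(✗part t1 [-])
[9] recover(1) → N1(part t1 [-])
[10] propose(0,'z') → N0(coor t2 [-])
[11] deliver 0→1 → N1(part t2 [-])
[12] deliver 1→0 → ∅
[13] deliver 0→3 → N3(part t2 [-])
[14] deliver 3→0 → ∅
[15] deliver 0→2 → N2(part t2 [-])
[16] deliver 2→0 → ∅
[17] deliver 0→2 → ∅
[18] timeout(0) → N0(coor t3 [-])
[19] crash(3) → N3(✗part t2 [-])
[20] recover(3) → N3(part t2 [-])
[21] deliver 0→4 → N4(part t1 [-])
[22] crash(2) → N2(✗part t2 [-])
[23] recover(2) → N2(part t2 [-])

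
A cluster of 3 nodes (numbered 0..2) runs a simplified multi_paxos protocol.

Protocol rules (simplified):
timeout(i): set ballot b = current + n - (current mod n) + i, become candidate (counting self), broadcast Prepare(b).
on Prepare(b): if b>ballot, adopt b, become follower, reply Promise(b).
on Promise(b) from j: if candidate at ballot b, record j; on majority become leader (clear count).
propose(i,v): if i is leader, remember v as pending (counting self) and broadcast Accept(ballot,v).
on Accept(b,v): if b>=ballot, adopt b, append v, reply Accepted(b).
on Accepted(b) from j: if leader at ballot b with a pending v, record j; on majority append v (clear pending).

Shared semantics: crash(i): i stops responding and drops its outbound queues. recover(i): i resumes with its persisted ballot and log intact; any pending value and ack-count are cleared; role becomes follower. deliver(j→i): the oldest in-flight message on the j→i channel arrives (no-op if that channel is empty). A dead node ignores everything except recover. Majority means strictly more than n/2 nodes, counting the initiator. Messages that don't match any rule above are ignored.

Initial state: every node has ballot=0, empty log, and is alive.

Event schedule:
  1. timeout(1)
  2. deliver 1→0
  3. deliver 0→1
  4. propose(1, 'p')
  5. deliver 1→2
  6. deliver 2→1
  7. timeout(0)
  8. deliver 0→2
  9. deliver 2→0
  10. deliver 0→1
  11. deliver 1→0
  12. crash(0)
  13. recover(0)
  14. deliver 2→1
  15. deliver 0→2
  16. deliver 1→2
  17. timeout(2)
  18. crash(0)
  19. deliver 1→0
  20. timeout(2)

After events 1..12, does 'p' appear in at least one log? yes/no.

no

1. timeout(1):  <1:cand b4 ->
2. deliver 1→0:  <0:foll b4 ->
3. deliver 0→1:  <1:lead b4 ->
4. propose(1,'p'):  nop
5. deliver 1→2:  <2:foll b4 ->
6. deliver 2→1:  nop
7. timeout(0):  <0:cand b6 ->
8. deliver 0→2:  <2:foll b6 ->
9. deliver 2→0:  <0:lead b6 ->
10. deliver 0→1:  <1:foll b6 ->
11. deliver 1→0:  nop
12. crash(0):  <0:✗lead b6 ->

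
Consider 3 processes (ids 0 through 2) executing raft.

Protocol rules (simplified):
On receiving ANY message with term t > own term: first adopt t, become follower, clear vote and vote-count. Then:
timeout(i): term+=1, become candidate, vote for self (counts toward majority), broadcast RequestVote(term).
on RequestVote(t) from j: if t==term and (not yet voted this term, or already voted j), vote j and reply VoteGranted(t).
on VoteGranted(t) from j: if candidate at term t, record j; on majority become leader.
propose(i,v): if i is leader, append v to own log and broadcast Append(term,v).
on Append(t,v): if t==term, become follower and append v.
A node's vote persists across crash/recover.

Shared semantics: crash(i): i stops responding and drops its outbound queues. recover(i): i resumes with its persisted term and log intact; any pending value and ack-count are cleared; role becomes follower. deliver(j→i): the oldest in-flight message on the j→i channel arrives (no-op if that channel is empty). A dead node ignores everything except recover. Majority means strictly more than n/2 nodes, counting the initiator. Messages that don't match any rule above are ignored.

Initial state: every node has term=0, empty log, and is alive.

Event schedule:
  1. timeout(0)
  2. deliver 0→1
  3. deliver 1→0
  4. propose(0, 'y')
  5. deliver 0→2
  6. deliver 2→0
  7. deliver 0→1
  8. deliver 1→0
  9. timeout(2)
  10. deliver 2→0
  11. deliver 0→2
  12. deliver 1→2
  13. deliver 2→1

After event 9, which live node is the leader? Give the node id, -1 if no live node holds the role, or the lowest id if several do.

1. timeout(0):  <0:cand t1 ->
2. deliver 0→1:  <1:foll t1 ->
3. deliver 1→0:  <0:lead t1 ->
4. propose(0,'y'):  <0:lead t1 y>
5. deliver 0→2:  <2:foll t1 ->
6. deliver 2→0:  nop
7. deliver 0→1:  <1:foll t1 y>
8. deliver 1→0:  nop
9. timeout(2):  <2:cand t2 ->

0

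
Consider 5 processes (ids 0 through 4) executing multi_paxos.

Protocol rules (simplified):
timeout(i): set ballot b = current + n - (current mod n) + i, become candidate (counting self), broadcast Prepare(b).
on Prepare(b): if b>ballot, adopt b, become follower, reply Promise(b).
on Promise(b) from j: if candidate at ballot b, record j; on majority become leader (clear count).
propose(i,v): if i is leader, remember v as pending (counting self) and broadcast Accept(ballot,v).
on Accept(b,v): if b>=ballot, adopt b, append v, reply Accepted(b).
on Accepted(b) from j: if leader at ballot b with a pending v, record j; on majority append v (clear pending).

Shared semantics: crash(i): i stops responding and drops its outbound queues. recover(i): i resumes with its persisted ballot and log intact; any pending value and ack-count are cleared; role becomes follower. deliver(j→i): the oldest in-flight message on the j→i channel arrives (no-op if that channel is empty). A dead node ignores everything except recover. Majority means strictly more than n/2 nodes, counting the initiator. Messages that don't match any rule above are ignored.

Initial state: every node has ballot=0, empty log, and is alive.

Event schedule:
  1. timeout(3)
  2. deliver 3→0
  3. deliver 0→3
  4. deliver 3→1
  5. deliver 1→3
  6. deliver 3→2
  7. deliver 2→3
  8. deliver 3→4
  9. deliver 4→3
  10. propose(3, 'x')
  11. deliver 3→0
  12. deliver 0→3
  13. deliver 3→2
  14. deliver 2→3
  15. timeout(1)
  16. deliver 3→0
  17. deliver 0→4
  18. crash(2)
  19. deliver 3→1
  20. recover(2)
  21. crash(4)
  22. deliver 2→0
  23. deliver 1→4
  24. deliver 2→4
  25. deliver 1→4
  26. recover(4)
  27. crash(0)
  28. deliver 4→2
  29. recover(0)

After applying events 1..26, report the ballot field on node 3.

step 1 timeout(3): 3={cand,b=8,log=-}
step 2 deliver 3→0: 0={foll,b=8,log=-}
step 3 deliver 0→3: —
step 4 deliver 3→1: 1={foll,b=8,log=-}
step 5 deliver 1→3: 3={lead,b=8,log=-}
step 6 deliver 3→2: 2={foll,b=8,log=-}
step 7 deliver 2→3: —
step 8 deliver 3→4: 4={foll,b=8,log=-}
step 9 deliver 4→3: —
step 10 propose(3,'x'): —
step 11 deliver 3→0: 0={foll,b=8,log=x}
step 12 deliver 0→3: —
step 13 deliver 3→2: 2={foll,b=8,log=x}
step 14 deliver 2→3: 3={lead,b=8,log=x}
step 15 timeout(1): 1={cand,b=11,log=-}
step 16 deliver 3→0: —
step 17 deliver 0→4: —
step 18 crash(2): 2={✗foll,b=8,log=x}
step 19 deliver 3→1: —
step 20 recover(2): 2={foll,b=8,log=x}
step 21 crash(4): 4={✗foll,b=8,log=-}
step 22 deliver 2→0: —
step 23 deliver 1→4: —
step 24 deliver 2→4: —
step 25 deliver 1→4: —
step 26 recover(4): 4={foll,b=8,log=-}

8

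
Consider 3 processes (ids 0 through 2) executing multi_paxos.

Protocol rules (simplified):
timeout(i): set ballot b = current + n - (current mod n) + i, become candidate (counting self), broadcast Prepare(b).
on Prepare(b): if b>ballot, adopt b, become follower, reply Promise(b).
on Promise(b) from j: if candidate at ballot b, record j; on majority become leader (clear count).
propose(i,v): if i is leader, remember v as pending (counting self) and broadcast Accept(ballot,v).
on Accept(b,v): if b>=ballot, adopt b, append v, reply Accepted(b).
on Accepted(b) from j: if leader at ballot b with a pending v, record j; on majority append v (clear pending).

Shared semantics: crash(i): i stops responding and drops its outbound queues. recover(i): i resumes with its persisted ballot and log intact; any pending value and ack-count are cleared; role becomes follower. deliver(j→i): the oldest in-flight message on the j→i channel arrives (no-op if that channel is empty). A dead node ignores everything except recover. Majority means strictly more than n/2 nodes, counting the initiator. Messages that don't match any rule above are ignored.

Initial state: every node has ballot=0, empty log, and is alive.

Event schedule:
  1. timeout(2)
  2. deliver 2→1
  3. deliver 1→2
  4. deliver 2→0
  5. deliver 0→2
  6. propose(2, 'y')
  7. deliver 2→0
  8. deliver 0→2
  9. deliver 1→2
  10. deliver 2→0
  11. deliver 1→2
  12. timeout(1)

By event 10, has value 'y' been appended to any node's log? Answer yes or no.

yes

1. timeout(2):  <2:cand b5 ->
2. deliver 2→1:  <1:foll b5 ->
3. deliver 1→2:  <2:lead b5 ->
4. deliver 2→0:  <0:foll b5 ->
5. deliver 0→2:  nop
6. propose(2,'y'):  nop
7. deliver 2→0:  <0:foll b5 y>
8. deliver 0→2:  <2:lead b5 y>
9. deliver 1→2:  nop
10. deliver 2→0:  nop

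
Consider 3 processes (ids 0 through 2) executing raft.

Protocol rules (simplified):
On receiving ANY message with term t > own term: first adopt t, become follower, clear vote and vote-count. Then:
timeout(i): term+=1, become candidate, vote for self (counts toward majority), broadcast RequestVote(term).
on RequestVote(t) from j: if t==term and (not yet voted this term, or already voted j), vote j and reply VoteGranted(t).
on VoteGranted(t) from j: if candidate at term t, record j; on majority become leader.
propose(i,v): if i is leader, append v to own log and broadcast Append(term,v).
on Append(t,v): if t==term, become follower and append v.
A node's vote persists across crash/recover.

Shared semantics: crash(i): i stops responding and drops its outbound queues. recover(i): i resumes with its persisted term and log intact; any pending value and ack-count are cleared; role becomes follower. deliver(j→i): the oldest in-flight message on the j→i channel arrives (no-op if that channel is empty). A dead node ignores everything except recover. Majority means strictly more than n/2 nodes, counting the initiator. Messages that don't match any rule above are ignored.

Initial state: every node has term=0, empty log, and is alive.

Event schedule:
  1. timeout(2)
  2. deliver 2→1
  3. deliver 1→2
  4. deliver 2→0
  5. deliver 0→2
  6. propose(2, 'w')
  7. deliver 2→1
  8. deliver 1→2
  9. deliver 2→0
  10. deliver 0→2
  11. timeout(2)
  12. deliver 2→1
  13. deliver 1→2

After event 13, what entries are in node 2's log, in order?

w

1. timeout(2):  <2:cand t1 ->
2. deliver 2→1:  <1:foll t1 ->
3. deliver 1→2:  <2:lead t1 ->
4. deliver 2→0:  <0:foll t1 ->
5. deliver 0→2:  nop
6. propose(2,'w'):  <2:lead t1 w>
7. deliver 2→1:  <1:foll t1 w>
8. deliver 1→2:  nop
9. deliver 2→0:  <0:foll t1 w>
10. deliver 0→2:  nop
11. timeout(2):  <2:cand t2 w>
12. deliver 2→1:  <1:foll t2 w>
13. deliver 1→2:  <2:lead t2 w>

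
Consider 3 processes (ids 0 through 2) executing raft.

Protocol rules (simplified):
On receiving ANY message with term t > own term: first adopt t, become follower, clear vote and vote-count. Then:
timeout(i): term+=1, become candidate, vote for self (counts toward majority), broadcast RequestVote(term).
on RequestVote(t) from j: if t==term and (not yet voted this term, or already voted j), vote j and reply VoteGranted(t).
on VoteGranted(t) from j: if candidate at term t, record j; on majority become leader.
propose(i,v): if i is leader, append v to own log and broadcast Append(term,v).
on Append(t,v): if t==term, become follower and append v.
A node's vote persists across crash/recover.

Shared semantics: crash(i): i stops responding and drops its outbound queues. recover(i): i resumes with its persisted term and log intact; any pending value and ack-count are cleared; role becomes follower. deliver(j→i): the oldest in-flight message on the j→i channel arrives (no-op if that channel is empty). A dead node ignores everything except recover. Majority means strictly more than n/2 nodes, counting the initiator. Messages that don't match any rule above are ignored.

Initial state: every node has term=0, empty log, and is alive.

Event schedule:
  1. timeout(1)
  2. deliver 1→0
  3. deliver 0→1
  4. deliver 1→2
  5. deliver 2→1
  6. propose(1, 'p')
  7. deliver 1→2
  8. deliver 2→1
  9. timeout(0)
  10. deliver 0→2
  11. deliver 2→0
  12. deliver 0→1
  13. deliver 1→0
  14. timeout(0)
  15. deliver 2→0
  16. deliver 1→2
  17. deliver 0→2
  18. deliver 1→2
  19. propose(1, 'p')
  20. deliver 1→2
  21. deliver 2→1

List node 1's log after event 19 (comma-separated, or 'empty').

p

1. timeout(1):  <1:cand t1 ->
2. deliver 1→0:  <0:foll t1 ->
3. deliver 0→1:  <1:lead t1 ->
4. deliver 1→2:  <2:foll t1 ->
5. deliver 2→1:  nop
6. propose(1,'p'):  <1:lead t1 p>
7. deliver 1→2:  <2:foll t1 p>
8. deliver 2→1:  nop
9. timeout(0):  <0:cand t2 ->
10. deliver 0→2:  <2:foll t2 p>
11. deliver 2→0:  <0:lead t2 ->
12. deliver 0→1:  <1:foll t2 p>
13. deliver 1→0:  nop
14. timeout(0):  <0:cand t3 ->
15. deliver 2→0:  nop
16. deliver 1→2:  nop
17. deliver 0→2:  <2:foll t3 p>
18. deliver 1→2:  nop
19. propose(1,'p'):  nop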